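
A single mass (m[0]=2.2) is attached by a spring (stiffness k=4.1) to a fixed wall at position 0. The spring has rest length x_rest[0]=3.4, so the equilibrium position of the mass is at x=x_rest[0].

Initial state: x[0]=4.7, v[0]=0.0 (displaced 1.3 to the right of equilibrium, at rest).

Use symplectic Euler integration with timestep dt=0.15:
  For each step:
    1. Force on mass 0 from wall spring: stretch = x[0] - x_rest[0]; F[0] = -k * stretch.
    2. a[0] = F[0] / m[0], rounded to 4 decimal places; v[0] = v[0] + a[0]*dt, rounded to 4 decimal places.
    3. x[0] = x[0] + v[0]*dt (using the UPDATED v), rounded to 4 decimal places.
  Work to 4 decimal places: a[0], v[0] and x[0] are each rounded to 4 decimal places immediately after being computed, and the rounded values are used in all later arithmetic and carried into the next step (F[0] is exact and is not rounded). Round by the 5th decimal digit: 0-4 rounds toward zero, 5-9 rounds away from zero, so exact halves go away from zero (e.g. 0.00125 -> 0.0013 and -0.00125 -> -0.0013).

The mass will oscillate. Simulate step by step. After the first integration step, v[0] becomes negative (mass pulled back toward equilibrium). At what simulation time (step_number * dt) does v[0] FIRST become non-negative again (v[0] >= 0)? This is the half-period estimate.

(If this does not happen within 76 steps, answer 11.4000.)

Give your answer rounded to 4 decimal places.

Step 0: x=[4.7000] v=[0.0000]
Step 1: x=[4.6455] v=[-0.3634]
Step 2: x=[4.5388] v=[-0.7116]
Step 3: x=[4.3843] v=[-1.0299]
Step 4: x=[4.1885] v=[-1.3051]
Step 5: x=[3.9597] v=[-1.5255]
Step 6: x=[3.7074] v=[-1.6820]
Step 7: x=[3.4422] v=[-1.7679]
Step 8: x=[3.1752] v=[-1.7797]
Step 9: x=[2.9177] v=[-1.7169]
Step 10: x=[2.6804] v=[-1.5821]
Step 11: x=[2.4733] v=[-1.3809]
Step 12: x=[2.3050] v=[-1.1219]
Step 13: x=[2.1826] v=[-0.8158]
Step 14: x=[2.1113] v=[-0.4755]
Step 15: x=[2.0940] v=[-0.1152]
Step 16: x=[2.1315] v=[0.2499]
First v>=0 after going negative at step 16, time=2.4000

Answer: 2.4000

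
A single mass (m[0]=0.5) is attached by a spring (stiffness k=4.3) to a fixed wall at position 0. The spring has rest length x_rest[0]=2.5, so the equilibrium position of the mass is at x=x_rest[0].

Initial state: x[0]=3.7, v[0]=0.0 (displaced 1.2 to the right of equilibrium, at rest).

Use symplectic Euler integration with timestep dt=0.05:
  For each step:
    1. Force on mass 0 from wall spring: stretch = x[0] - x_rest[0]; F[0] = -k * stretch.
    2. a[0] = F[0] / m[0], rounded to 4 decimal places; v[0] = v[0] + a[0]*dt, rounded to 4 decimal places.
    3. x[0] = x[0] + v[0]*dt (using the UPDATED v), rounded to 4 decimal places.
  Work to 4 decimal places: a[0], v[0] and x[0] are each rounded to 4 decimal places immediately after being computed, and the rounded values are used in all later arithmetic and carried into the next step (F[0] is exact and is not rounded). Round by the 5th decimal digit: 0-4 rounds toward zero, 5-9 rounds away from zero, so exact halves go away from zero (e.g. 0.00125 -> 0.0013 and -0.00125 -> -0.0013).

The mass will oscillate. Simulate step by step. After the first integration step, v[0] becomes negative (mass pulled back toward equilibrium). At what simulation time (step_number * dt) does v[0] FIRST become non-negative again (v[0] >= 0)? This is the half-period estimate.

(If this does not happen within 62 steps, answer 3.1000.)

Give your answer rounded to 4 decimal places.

Answer: 1.1000

Derivation:
Step 0: x=[3.7000] v=[0.0000]
Step 1: x=[3.6742] v=[-0.5160]
Step 2: x=[3.6232] v=[-1.0209]
Step 3: x=[3.5480] v=[-1.5039]
Step 4: x=[3.4503] v=[-1.9545]
Step 5: x=[3.3321] v=[-2.3631]
Step 6: x=[3.1961] v=[-2.7209]
Step 7: x=[3.0451] v=[-3.0202]
Step 8: x=[2.8824] v=[-3.2546]
Step 9: x=[2.7115] v=[-3.4190]
Step 10: x=[2.5360] v=[-3.5099]
Step 11: x=[2.3597] v=[-3.5254]
Step 12: x=[2.1864] v=[-3.4651]
Step 13: x=[2.0199] v=[-3.3303]
Step 14: x=[1.8637] v=[-3.1239]
Step 15: x=[1.7212] v=[-2.8503]
Step 16: x=[1.5954] v=[-2.5154]
Step 17: x=[1.4891] v=[-2.1264]
Step 18: x=[1.4045] v=[-1.6917]
Step 19: x=[1.3435] v=[-1.2206]
Step 20: x=[1.3073] v=[-0.7233]
Step 21: x=[1.2968] v=[-0.2104]
Step 22: x=[1.3122] v=[0.3070]
First v>=0 after going negative at step 22, time=1.1000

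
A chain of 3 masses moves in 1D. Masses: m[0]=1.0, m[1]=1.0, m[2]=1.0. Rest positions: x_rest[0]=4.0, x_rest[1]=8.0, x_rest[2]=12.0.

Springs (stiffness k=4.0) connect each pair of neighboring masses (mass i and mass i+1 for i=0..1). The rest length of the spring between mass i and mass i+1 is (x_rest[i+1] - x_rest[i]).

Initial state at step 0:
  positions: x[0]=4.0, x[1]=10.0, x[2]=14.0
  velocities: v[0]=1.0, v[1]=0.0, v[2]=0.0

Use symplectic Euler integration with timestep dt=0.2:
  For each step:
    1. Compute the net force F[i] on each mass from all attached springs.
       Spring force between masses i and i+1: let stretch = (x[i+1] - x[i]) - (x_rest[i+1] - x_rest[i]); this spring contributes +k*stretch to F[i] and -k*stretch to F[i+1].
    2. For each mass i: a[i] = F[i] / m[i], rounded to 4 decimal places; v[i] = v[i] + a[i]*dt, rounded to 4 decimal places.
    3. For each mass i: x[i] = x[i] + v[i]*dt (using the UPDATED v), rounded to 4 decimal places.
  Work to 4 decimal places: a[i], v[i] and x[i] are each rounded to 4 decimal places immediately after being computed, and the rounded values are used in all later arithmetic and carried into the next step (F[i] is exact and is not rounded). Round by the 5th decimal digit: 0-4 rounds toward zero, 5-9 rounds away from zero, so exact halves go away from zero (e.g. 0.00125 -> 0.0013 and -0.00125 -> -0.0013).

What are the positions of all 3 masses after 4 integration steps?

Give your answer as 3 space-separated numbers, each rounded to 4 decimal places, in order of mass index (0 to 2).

Answer: 6.4697 8.8585 13.4718

Derivation:
Step 0: x=[4.0000 10.0000 14.0000] v=[1.0000 0.0000 0.0000]
Step 1: x=[4.5200 9.6800 14.0000] v=[2.6000 -1.6000 0.0000]
Step 2: x=[5.2256 9.2256 13.9488] v=[3.5280 -2.2720 -0.2560]
Step 3: x=[5.9312 8.8869 13.7819] v=[3.5280 -1.6934 -0.8346]
Step 4: x=[6.4697 8.8585 13.4718] v=[2.6926 -0.1420 -1.5506]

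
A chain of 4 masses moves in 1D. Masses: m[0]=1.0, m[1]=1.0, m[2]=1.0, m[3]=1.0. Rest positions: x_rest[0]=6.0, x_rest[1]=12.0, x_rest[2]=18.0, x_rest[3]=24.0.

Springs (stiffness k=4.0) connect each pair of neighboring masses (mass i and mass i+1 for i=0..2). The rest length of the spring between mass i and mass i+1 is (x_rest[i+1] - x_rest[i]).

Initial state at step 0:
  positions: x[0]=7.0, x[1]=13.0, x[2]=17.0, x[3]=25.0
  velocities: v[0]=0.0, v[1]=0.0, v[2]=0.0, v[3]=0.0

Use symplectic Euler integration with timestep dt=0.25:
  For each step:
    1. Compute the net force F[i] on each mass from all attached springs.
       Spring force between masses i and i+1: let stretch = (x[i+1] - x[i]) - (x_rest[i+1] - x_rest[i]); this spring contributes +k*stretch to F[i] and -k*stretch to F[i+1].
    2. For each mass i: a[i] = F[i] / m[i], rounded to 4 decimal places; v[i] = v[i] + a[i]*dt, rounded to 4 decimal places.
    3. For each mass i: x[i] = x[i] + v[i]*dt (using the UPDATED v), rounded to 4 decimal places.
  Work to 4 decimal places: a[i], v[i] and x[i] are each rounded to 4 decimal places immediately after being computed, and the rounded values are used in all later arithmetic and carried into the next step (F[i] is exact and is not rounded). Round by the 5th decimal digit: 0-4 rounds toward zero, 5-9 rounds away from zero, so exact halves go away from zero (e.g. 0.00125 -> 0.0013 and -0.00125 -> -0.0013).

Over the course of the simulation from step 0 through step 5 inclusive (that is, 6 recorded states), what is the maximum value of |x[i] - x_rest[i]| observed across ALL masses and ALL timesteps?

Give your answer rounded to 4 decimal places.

Answer: 1.8438

Derivation:
Step 0: x=[7.0000 13.0000 17.0000 25.0000] v=[0.0000 0.0000 0.0000 0.0000]
Step 1: x=[7.0000 12.5000 18.0000 24.5000] v=[0.0000 -2.0000 4.0000 -2.0000]
Step 2: x=[6.8750 12.0000 19.2500 23.8750] v=[-0.5000 -2.0000 5.0000 -2.5000]
Step 3: x=[6.5313 12.0313 19.8438 23.5938] v=[-1.3750 0.1250 2.3750 -1.1250]
Step 4: x=[6.0626 12.6407 19.4219 23.8751] v=[-1.8750 2.4375 -1.6875 1.1250]
Step 5: x=[5.7384 13.3009 18.4180 24.5431] v=[-1.2969 2.6406 -4.0155 2.6718]
Max displacement = 1.8438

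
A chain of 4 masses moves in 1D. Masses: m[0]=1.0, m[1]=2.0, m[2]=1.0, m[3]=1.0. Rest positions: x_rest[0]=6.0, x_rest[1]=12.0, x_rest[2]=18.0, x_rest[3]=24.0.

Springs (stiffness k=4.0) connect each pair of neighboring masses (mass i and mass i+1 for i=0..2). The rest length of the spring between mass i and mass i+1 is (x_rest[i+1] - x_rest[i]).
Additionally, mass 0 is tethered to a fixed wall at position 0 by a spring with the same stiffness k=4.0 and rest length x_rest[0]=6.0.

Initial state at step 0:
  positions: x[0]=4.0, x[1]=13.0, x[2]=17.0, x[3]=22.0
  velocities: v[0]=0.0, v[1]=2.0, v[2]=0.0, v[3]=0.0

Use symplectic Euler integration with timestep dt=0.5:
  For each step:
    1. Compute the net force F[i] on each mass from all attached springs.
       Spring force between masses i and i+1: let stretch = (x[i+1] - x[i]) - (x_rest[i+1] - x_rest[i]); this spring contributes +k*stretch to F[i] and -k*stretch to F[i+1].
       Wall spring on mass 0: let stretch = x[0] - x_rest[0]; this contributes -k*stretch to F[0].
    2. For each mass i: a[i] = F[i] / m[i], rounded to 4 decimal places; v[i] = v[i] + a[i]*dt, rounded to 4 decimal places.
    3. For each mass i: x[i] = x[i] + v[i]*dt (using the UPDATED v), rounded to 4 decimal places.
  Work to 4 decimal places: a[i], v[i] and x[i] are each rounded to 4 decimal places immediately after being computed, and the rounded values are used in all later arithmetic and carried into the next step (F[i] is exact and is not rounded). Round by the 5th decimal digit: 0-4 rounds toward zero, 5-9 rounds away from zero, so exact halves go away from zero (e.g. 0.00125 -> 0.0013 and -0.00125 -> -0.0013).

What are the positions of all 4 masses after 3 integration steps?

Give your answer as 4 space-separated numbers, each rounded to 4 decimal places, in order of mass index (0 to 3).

Answer: 3.0000 13.0000 19.0000 25.5000

Derivation:
Step 0: x=[4.0000 13.0000 17.0000 22.0000] v=[0.0000 2.0000 0.0000 0.0000]
Step 1: x=[9.0000 11.5000 18.0000 23.0000] v=[10.0000 -3.0000 2.0000 2.0000]
Step 2: x=[7.5000 12.0000 17.5000 25.0000] v=[-3.0000 1.0000 -1.0000 4.0000]
Step 3: x=[3.0000 13.0000 19.0000 25.5000] v=[-9.0000 2.0000 3.0000 1.0000]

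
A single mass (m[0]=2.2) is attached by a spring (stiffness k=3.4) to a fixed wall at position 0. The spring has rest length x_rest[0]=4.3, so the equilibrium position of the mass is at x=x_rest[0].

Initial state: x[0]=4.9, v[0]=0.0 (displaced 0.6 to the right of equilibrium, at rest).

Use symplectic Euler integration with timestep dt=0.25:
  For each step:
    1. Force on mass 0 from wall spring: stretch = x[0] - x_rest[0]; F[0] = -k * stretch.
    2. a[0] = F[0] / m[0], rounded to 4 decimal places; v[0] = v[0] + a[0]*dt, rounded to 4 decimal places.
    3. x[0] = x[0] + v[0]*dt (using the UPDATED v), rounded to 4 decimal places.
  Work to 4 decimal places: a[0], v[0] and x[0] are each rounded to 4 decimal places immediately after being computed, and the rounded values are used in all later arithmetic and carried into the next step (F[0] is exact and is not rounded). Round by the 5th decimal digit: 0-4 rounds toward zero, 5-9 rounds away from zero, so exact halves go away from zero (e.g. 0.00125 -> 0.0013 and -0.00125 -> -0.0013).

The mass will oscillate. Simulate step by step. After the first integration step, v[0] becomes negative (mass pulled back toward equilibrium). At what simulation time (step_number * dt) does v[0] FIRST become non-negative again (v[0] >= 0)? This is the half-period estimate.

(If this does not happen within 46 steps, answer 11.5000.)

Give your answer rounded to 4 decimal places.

Step 0: x=[4.9000] v=[0.0000]
Step 1: x=[4.8421] v=[-0.2318]
Step 2: x=[4.7318] v=[-0.4413]
Step 3: x=[4.5798] v=[-0.6081]
Step 4: x=[4.4008] v=[-0.7162]
Step 5: x=[4.2120] v=[-0.7552]
Step 6: x=[4.0317] v=[-0.7212]
Step 7: x=[3.8773] v=[-0.6176]
Step 8: x=[3.7637] v=[-0.4543]
Step 9: x=[3.7019] v=[-0.2471]
Step 10: x=[3.6979] v=[-0.0160]
Step 11: x=[3.7521] v=[0.2166]
First v>=0 after going negative at step 11, time=2.7500

Answer: 2.7500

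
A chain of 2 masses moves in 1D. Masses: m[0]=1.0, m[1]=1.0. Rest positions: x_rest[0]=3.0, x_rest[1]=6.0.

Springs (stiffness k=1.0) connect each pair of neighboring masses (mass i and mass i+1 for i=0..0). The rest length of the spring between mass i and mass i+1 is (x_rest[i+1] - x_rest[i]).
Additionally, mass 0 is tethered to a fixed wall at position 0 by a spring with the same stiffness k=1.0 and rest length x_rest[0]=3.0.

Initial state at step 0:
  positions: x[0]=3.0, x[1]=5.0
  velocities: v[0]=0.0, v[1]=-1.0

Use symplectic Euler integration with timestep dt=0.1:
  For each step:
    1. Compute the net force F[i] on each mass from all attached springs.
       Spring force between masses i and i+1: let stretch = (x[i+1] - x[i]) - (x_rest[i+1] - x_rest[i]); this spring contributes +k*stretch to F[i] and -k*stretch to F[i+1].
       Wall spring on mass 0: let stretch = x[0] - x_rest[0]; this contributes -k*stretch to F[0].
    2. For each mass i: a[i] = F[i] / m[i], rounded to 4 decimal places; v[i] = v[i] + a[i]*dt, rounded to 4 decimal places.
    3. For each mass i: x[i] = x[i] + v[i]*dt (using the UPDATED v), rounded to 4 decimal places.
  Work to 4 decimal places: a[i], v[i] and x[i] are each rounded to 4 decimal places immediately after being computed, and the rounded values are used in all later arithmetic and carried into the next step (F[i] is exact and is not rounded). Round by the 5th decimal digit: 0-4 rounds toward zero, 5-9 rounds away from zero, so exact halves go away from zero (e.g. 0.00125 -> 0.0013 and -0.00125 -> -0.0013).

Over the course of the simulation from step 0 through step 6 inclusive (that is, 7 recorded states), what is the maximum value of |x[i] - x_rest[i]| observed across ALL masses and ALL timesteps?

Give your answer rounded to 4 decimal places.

Step 0: x=[3.0000 5.0000] v=[0.0000 -1.0000]
Step 1: x=[2.9900 4.9100] v=[-0.1000 -0.9000]
Step 2: x=[2.9693 4.8308] v=[-0.2070 -0.7920]
Step 3: x=[2.9375 4.7630] v=[-0.3178 -0.6782]
Step 4: x=[2.8946 4.7069] v=[-0.4290 -0.5608]
Step 5: x=[2.8409 4.6627] v=[-0.5372 -0.4420]
Step 6: x=[2.7770 4.6303] v=[-0.6391 -0.3242]
Max displacement = 1.3697

Answer: 1.3697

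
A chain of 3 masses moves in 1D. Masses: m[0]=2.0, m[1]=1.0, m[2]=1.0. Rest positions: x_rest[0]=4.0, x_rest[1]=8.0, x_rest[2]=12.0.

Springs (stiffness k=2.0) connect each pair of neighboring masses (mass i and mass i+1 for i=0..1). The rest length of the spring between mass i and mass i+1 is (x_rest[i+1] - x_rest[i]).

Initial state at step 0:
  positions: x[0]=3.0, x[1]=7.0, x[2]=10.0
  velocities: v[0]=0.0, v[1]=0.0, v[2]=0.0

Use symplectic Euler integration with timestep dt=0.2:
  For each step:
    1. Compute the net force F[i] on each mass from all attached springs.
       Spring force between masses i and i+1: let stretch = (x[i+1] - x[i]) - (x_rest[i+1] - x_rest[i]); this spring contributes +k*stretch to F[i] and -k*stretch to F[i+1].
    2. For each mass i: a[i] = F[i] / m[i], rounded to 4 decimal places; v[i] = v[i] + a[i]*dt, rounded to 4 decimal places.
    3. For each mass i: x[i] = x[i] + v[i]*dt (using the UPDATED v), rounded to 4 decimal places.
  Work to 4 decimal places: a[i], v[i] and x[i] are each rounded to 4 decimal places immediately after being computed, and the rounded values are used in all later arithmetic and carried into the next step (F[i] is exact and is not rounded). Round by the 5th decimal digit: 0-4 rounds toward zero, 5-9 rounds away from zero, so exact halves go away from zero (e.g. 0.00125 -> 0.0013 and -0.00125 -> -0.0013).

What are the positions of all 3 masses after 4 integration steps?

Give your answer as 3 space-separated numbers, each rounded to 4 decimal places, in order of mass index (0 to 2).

Step 0: x=[3.0000 7.0000 10.0000] v=[0.0000 0.0000 0.0000]
Step 1: x=[3.0000 6.9200 10.0800] v=[0.0000 -0.4000 0.4000]
Step 2: x=[2.9968 6.7792 10.2272] v=[-0.0160 -0.7040 0.7360]
Step 3: x=[2.9849 6.6116 10.4186] v=[-0.0595 -0.8378 0.9568]
Step 4: x=[2.9581 6.4585 10.6254] v=[-0.1342 -0.7657 1.0340]

Answer: 2.9581 6.4585 10.6254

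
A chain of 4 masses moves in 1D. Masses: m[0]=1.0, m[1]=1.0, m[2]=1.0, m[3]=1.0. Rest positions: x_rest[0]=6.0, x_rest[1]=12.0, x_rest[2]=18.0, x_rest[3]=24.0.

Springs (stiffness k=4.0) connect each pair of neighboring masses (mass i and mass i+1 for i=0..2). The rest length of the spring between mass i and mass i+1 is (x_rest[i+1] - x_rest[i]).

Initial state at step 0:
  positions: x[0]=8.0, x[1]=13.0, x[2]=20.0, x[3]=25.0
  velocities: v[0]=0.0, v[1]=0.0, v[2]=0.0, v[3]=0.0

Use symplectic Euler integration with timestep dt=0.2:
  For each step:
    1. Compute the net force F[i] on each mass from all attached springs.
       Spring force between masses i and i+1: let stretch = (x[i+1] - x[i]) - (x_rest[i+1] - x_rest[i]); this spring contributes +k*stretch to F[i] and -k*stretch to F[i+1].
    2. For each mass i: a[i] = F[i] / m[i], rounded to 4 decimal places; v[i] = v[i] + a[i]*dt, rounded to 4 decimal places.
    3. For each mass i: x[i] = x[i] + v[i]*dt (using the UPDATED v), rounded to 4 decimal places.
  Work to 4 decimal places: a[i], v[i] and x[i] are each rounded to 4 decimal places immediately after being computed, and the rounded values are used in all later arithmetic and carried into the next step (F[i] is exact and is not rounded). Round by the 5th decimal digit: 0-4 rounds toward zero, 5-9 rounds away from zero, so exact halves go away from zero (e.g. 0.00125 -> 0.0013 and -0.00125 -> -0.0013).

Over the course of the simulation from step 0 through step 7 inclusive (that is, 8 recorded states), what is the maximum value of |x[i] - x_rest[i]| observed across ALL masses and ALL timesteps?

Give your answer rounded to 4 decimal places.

Answer: 2.1464

Derivation:
Step 0: x=[8.0000 13.0000 20.0000 25.0000] v=[0.0000 0.0000 0.0000 0.0000]
Step 1: x=[7.8400 13.3200 19.6800 25.1600] v=[-0.8000 1.6000 -1.6000 0.8000]
Step 2: x=[7.5968 13.7808 19.2192 25.4032] v=[-1.2160 2.3040 -2.3040 1.2160]
Step 3: x=[7.3830 14.1223 18.8777 25.6170] v=[-1.0688 1.7075 -1.7075 1.0688]
Step 4: x=[7.2875 14.1464 18.8536 25.7125] v=[-0.4774 0.1204 -0.1204 0.4774]
Step 5: x=[7.3294 13.8262 19.1738 25.6706] v=[0.2097 -1.6010 1.6010 -0.2097]
Step 6: x=[7.4508 13.3221 19.6779 25.5492] v=[0.6071 -2.5204 2.5204 -0.6071]
Step 7: x=[7.5516 12.8955 20.1045 25.4484] v=[0.5041 -2.1328 2.1328 -0.5041]
Max displacement = 2.1464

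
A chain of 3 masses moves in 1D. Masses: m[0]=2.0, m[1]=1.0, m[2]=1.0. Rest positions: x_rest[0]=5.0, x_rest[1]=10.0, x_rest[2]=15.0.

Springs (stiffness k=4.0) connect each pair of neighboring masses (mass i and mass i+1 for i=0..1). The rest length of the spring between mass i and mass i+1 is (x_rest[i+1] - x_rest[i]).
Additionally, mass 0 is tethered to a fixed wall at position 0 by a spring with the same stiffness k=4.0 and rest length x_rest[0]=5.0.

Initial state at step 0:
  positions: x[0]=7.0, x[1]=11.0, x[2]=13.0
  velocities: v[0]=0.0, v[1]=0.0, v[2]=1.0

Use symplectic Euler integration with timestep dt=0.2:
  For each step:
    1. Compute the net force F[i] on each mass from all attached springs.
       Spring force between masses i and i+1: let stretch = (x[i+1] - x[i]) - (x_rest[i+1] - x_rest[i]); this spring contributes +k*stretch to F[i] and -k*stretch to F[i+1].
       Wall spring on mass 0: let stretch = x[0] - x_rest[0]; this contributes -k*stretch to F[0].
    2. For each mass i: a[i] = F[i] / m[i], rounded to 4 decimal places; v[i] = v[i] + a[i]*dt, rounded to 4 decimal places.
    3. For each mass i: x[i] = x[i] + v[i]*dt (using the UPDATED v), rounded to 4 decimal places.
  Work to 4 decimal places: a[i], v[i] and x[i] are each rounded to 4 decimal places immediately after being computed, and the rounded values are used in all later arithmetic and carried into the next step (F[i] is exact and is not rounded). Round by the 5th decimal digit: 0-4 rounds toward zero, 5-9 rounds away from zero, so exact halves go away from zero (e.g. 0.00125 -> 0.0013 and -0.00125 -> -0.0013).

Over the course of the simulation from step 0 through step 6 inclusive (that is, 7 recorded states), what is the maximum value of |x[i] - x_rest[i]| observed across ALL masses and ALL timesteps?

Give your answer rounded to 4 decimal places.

Step 0: x=[7.0000 11.0000 13.0000] v=[0.0000 0.0000 1.0000]
Step 1: x=[6.7600 10.6800 13.6800] v=[-1.2000 -1.6000 3.4000]
Step 2: x=[6.2928 10.2128 14.6800] v=[-2.3360 -2.3360 5.0000]
Step 3: x=[5.6358 9.8332 15.7652] v=[-3.2851 -1.8982 5.4262]
Step 4: x=[4.8637 9.7311 16.7013] v=[-3.8605 -0.5105 4.6806]
Step 5: x=[4.0919 9.9654 17.3222] v=[-3.8590 1.1717 3.1044]
Step 6: x=[3.4626 10.4371 17.5660] v=[-3.1464 2.3583 1.2190]
Max displacement = 2.5660

Answer: 2.5660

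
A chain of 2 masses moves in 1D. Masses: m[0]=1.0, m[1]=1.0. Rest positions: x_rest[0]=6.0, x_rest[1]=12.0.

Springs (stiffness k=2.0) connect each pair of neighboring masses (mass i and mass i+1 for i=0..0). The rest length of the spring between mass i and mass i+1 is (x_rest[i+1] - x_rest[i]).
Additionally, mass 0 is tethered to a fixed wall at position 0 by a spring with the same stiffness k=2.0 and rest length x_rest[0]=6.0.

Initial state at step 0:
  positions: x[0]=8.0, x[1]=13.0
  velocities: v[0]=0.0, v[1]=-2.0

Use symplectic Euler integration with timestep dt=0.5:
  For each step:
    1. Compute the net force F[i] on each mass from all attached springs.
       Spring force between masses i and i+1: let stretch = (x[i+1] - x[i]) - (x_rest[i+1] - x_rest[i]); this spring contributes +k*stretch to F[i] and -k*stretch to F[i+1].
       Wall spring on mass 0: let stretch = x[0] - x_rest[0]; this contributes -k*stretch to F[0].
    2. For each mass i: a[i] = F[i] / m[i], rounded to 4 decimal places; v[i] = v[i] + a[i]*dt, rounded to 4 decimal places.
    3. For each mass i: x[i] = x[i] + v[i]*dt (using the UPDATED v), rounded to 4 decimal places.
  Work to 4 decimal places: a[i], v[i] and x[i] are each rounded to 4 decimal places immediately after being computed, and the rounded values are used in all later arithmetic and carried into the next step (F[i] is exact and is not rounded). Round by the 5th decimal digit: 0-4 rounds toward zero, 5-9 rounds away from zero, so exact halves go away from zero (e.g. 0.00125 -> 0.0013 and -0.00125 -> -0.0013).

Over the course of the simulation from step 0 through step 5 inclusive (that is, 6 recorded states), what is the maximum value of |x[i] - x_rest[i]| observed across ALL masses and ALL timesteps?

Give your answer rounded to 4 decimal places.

Step 0: x=[8.0000 13.0000] v=[0.0000 -2.0000]
Step 1: x=[6.5000 12.5000] v=[-3.0000 -1.0000]
Step 2: x=[4.7500 12.0000] v=[-3.5000 -1.0000]
Step 3: x=[4.2500 10.8750] v=[-1.0000 -2.2500]
Step 4: x=[4.9375 9.4375] v=[1.3750 -2.8750]
Step 5: x=[5.4063 8.7500] v=[0.9375 -1.3750]
Max displacement = 3.2500

Answer: 3.2500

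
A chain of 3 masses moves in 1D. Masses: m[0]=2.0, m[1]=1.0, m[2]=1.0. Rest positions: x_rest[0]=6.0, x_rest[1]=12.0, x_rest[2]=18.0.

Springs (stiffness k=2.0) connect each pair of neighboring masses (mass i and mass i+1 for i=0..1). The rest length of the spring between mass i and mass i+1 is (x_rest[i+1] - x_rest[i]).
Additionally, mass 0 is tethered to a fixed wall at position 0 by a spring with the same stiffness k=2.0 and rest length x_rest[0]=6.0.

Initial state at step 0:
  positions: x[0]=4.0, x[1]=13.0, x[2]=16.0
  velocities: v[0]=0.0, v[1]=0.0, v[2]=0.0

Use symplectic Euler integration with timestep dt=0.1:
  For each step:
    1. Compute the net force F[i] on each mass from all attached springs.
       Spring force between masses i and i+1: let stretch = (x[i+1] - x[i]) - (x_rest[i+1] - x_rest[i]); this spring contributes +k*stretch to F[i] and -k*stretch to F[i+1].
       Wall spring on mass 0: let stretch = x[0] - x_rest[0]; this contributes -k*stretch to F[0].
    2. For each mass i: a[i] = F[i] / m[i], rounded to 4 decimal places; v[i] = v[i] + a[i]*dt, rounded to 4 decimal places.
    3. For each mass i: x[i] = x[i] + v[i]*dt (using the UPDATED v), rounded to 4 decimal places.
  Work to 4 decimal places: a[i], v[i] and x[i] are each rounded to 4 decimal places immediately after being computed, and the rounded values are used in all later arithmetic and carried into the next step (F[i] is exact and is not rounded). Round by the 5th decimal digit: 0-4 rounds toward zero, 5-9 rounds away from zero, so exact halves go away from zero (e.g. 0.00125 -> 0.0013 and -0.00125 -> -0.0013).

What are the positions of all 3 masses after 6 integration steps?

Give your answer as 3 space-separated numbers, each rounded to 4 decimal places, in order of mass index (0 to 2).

Answer: 4.9053 10.9377 17.0253

Derivation:
Step 0: x=[4.0000 13.0000 16.0000] v=[0.0000 0.0000 0.0000]
Step 1: x=[4.0500 12.8800 16.0600] v=[0.5000 -1.2000 0.6000]
Step 2: x=[4.1478 12.6470 16.1764] v=[0.9780 -2.3300 1.1640]
Step 3: x=[4.2891 12.3146 16.3422] v=[1.4131 -3.3240 1.6581]
Step 4: x=[4.4678 11.9022 16.5475] v=[1.7867 -4.1236 2.0526]
Step 5: x=[4.6761 11.4341 16.7799] v=[2.0834 -4.6814 2.3235]
Step 6: x=[4.9053 10.9377 17.0253] v=[2.2916 -4.9638 2.4543]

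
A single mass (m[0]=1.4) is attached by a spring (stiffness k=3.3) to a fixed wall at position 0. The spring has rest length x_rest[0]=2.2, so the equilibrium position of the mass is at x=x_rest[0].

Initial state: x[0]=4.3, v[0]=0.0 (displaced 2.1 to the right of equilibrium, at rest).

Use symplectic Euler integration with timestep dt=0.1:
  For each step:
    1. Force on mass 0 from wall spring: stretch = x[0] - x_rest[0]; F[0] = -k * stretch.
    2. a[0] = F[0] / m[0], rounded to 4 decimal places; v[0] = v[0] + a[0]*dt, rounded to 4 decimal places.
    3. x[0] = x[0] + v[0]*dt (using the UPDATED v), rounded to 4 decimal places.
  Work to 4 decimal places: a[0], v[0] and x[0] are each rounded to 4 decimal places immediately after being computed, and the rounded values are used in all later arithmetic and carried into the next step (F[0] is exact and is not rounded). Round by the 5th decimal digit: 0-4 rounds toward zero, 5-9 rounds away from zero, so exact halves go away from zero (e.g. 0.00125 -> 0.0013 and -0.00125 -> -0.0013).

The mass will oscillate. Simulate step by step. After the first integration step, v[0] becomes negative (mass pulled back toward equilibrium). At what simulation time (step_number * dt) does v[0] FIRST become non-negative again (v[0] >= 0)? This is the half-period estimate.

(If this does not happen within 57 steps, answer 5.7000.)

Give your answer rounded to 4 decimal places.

Step 0: x=[4.3000] v=[0.0000]
Step 1: x=[4.2505] v=[-0.4950]
Step 2: x=[4.1527] v=[-0.9783]
Step 3: x=[4.0088] v=[-1.4386]
Step 4: x=[3.8223] v=[-1.8650]
Step 5: x=[3.5976] v=[-2.2474]
Step 6: x=[3.3399] v=[-2.5768]
Step 7: x=[3.0554] v=[-2.8455]
Step 8: x=[2.7507] v=[-3.0471]
Step 9: x=[2.4330] v=[-3.1769]
Step 10: x=[2.1098] v=[-3.2318]
Step 11: x=[1.7888] v=[-3.2105]
Step 12: x=[1.4774] v=[-3.1136]
Step 13: x=[1.1831] v=[-2.9433]
Step 14: x=[0.9127] v=[-2.7036]
Step 15: x=[0.6727] v=[-2.4002]
Step 16: x=[0.4687] v=[-2.0402]
Step 17: x=[0.3055] v=[-1.6321]
Step 18: x=[0.1870] v=[-1.1855]
Step 19: x=[0.1159] v=[-0.7110]
Step 20: x=[0.0939] v=[-0.2198]
Step 21: x=[0.1216] v=[0.2766]
First v>=0 after going negative at step 21, time=2.1000

Answer: 2.1000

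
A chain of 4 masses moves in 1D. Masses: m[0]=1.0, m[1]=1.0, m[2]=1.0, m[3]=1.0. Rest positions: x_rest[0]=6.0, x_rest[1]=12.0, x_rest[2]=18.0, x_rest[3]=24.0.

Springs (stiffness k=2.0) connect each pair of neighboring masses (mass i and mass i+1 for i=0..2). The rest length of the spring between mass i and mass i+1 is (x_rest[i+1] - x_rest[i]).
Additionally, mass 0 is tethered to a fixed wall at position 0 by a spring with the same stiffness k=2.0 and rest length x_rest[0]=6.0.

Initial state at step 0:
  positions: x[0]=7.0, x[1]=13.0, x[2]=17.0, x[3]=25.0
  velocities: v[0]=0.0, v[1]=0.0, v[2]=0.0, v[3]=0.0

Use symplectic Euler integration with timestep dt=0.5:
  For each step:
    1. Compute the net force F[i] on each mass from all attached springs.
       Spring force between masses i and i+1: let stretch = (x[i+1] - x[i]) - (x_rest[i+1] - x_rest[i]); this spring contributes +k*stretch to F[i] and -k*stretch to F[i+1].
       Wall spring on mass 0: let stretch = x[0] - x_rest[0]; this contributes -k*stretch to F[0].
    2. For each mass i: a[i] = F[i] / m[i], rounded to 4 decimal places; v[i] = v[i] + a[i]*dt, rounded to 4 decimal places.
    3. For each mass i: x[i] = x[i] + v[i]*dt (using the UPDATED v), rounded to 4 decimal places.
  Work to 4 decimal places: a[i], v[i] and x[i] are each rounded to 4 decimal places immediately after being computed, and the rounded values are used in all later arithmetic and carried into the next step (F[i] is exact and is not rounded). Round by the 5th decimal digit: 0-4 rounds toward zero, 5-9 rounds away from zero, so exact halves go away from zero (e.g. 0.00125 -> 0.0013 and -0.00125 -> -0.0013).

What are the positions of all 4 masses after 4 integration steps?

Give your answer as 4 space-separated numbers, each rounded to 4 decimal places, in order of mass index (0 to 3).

Step 0: x=[7.0000 13.0000 17.0000 25.0000] v=[0.0000 0.0000 0.0000 0.0000]
Step 1: x=[6.5000 12.0000 19.0000 24.0000] v=[-1.0000 -2.0000 4.0000 -2.0000]
Step 2: x=[5.5000 11.7500 20.0000 23.5000] v=[-2.0000 -0.5000 2.0000 -1.0000]
Step 3: x=[4.8750 12.5000 18.6250 24.2500] v=[-1.2500 1.5000 -2.7500 1.5000]
Step 4: x=[5.6250 12.5000 17.0000 25.1875] v=[1.5000 0.0000 -3.2500 1.8750]

Answer: 5.6250 12.5000 17.0000 25.1875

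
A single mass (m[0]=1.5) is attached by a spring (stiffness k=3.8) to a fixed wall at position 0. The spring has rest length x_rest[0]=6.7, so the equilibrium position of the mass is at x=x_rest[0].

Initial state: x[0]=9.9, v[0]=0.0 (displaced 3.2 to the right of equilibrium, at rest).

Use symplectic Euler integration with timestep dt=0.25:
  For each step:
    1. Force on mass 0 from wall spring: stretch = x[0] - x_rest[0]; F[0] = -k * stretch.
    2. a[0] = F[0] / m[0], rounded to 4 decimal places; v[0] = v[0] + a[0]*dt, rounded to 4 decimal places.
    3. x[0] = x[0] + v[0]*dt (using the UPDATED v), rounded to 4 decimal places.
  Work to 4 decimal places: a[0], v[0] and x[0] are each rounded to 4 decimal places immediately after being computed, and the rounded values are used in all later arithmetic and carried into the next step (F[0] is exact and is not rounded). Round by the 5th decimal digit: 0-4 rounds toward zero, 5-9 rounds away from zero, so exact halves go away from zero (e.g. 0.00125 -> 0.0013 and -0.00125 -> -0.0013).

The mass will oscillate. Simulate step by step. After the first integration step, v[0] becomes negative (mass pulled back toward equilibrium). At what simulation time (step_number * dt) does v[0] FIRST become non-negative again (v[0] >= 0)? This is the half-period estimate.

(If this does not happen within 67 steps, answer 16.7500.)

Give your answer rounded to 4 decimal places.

Step 0: x=[9.9000] v=[0.0000]
Step 1: x=[9.3933] v=[-2.0267]
Step 2: x=[8.4602] v=[-3.7325]
Step 3: x=[7.2484] v=[-4.8473]
Step 4: x=[5.9498] v=[-5.1946]
Step 5: x=[4.7699] v=[-4.7195]
Step 6: x=[3.8956] v=[-3.4971]
Step 7: x=[3.4654] v=[-1.7210]
Step 8: x=[3.5473] v=[0.3276]
First v>=0 after going negative at step 8, time=2.0000

Answer: 2.0000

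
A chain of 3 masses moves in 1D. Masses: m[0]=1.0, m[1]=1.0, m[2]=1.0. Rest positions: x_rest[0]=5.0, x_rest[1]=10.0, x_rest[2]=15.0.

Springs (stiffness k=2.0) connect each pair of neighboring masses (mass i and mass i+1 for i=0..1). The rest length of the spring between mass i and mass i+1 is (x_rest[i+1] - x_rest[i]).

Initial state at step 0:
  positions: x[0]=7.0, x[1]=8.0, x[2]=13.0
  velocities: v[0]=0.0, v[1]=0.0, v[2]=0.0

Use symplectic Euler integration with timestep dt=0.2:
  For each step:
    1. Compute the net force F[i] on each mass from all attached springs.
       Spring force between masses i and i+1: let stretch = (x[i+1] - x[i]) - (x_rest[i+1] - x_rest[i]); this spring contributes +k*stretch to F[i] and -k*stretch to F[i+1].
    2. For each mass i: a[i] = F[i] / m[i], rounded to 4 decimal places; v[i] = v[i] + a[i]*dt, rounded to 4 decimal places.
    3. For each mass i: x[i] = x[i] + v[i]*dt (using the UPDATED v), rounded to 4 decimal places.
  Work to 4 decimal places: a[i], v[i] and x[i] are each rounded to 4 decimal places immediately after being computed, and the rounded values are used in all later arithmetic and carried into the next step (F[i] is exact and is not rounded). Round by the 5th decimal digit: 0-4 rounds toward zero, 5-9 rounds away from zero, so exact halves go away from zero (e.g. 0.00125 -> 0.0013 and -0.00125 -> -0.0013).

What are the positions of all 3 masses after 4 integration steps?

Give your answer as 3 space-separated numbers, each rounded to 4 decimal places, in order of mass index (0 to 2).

Step 0: x=[7.0000 8.0000 13.0000] v=[0.0000 0.0000 0.0000]
Step 1: x=[6.6800 8.3200 13.0000] v=[-1.6000 1.6000 0.0000]
Step 2: x=[6.0912 8.8832 13.0256] v=[-2.9440 2.8160 0.1280]
Step 3: x=[5.3258 9.5544 13.1198] v=[-3.8272 3.3562 0.4710]
Step 4: x=[4.4986 10.1726 13.3288] v=[-4.1358 3.0909 1.0448]

Answer: 4.4986 10.1726 13.3288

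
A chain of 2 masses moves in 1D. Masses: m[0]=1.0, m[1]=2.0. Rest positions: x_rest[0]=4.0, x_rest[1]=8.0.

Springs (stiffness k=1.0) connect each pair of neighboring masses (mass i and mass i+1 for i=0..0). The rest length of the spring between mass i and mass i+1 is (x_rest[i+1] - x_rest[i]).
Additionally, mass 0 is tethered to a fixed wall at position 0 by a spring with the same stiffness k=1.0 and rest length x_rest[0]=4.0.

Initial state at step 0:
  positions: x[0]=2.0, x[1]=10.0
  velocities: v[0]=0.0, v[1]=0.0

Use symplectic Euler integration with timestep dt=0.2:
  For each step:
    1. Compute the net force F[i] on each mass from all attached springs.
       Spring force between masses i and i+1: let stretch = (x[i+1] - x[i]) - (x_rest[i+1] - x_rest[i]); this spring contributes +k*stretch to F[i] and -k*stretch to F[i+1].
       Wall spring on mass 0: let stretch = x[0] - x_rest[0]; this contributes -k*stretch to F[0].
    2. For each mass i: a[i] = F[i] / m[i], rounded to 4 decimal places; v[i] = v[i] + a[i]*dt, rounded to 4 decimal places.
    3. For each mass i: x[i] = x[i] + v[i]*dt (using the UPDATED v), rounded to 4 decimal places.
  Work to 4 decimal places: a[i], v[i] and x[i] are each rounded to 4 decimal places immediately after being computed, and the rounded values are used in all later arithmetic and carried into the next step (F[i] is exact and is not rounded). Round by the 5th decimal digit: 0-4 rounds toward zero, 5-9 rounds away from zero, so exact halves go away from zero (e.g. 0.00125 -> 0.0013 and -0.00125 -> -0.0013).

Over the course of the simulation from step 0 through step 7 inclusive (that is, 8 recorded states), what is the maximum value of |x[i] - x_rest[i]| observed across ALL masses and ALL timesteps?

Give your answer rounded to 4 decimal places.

Answer: 2.2979

Derivation:
Step 0: x=[2.0000 10.0000] v=[0.0000 0.0000]
Step 1: x=[2.2400 9.9200] v=[1.2000 -0.4000]
Step 2: x=[2.6976 9.7664] v=[2.2880 -0.7680]
Step 3: x=[3.3300 9.5514] v=[3.1622 -1.0749]
Step 4: x=[4.0781 9.2920] v=[3.7405 -1.2970]
Step 5: x=[4.8716 9.0083] v=[3.9677 -1.4184]
Step 6: x=[5.6357 8.7219] v=[3.8207 -1.4321]
Step 7: x=[6.2979 8.4538] v=[3.3108 -1.3407]
Max displacement = 2.2979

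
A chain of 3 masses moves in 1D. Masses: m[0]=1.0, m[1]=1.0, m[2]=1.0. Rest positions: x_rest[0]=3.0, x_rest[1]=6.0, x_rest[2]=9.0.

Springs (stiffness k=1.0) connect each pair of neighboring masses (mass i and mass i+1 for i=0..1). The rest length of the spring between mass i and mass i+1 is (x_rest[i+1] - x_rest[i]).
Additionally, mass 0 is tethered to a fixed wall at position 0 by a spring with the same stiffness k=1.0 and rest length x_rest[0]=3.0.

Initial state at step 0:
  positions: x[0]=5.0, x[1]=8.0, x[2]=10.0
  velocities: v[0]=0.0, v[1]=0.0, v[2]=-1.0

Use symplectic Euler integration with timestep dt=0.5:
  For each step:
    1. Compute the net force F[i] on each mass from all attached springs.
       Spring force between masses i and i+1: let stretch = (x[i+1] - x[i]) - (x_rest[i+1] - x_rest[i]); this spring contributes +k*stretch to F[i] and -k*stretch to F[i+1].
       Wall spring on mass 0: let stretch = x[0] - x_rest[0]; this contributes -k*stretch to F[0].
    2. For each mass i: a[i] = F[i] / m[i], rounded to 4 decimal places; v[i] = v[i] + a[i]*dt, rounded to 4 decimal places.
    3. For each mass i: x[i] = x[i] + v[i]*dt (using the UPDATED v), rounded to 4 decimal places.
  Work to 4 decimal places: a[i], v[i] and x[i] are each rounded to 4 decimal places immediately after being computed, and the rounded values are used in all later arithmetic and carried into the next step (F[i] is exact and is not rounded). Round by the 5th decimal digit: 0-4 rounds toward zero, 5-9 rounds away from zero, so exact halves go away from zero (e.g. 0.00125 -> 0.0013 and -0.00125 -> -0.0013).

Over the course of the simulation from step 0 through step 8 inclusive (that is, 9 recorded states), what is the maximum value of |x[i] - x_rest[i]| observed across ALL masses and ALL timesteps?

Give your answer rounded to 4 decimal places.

Step 0: x=[5.0000 8.0000 10.0000] v=[0.0000 0.0000 -1.0000]
Step 1: x=[4.5000 7.7500 9.7500] v=[-1.0000 -0.5000 -0.5000]
Step 2: x=[3.6875 7.1875 9.7500] v=[-1.6250 -1.1250 0.0000]
Step 3: x=[2.8281 6.3906 9.8594] v=[-1.7188 -1.5938 0.2188]
Step 4: x=[2.1523 5.5703 9.8516] v=[-1.3516 -1.6407 -0.0156]
Step 5: x=[1.7929 4.9658 9.5235] v=[-0.7188 -1.2091 -0.6563]
Step 6: x=[1.7785 4.7075 8.8059] v=[-0.0288 -0.5167 -1.4352]
Step 7: x=[2.0518 4.7415 7.8137] v=[0.5465 0.0680 -1.9844]
Step 8: x=[2.4846 4.8712 6.8035] v=[0.8655 0.2593 -2.0205]
Max displacement = 2.1965

Answer: 2.1965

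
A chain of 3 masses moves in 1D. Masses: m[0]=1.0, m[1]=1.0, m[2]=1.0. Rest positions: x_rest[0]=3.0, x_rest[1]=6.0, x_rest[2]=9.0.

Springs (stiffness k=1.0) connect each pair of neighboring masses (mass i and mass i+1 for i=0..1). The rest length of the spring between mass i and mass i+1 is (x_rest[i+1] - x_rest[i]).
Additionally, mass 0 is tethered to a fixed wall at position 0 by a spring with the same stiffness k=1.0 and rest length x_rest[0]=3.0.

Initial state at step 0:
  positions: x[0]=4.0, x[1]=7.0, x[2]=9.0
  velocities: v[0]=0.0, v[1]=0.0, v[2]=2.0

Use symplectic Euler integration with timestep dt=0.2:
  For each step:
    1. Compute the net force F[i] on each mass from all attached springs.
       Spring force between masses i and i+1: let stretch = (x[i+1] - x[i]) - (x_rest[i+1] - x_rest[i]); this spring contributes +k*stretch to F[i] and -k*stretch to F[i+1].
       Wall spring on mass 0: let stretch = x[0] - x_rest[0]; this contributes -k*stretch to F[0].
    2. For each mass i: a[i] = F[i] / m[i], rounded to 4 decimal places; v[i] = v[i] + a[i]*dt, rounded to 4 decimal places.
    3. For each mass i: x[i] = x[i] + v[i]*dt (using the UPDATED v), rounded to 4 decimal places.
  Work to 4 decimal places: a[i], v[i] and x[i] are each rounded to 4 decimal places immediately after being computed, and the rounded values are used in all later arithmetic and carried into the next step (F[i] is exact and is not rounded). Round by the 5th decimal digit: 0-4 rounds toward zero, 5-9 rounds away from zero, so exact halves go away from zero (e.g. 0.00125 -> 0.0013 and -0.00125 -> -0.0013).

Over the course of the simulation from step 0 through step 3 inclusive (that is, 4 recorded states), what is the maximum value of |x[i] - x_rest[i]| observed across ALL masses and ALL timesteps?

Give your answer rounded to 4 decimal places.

Answer: 1.3615

Derivation:
Step 0: x=[4.0000 7.0000 9.0000] v=[0.0000 0.0000 2.0000]
Step 1: x=[3.9600 6.9600 9.4400] v=[-0.2000 -0.2000 2.2000]
Step 2: x=[3.8816 6.8992 9.9008] v=[-0.3920 -0.3040 2.3040]
Step 3: x=[3.7686 6.8378 10.3615] v=[-0.5648 -0.3072 2.3037]
Max displacement = 1.3615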